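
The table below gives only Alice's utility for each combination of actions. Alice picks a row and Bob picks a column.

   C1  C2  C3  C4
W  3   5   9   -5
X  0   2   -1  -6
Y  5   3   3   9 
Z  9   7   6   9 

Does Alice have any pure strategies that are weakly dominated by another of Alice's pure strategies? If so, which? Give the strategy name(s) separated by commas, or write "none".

X, Y

Nothing dominates W: X at C1 (3>0); Y at C2 (5>3); Z at C3 (9>6).
X: dominated, since W does at least as well everywhere (C1: 3>0, C2: 5>2, C3: 9>-1, C4: -5>-6).
Y is weakly dominated by Z (C1: 9>5, C2: 7>3, C3: 6>3, C4: 9=9).
Nothing dominates Z: W at C1 (9>3); X at C1 (9>0); Y at C1 (9>5).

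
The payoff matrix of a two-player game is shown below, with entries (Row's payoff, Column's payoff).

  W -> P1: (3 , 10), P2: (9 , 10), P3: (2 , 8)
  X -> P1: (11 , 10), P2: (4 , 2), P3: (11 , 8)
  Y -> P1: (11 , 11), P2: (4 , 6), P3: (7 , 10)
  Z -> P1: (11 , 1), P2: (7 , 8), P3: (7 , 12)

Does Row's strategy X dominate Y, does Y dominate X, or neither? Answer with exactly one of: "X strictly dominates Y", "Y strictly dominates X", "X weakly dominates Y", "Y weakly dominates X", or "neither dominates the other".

X weakly dominates Y

X's payoffs vs Y's, by Column's action — P1: 11=11, P2: 4=4, P3: 11>7.
X is at least as good everywhere and strictly better somewhere (tied only at P1, P2), so X weakly but not strictly dominates Y.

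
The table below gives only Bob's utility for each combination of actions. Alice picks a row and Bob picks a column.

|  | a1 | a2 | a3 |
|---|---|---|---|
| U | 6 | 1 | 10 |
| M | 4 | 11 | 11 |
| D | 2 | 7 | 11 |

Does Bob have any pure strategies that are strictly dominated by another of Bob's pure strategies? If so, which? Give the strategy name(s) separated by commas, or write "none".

a1 is strictly dominated by a3 (U: 10>6, M: 11>4, D: 11>2).
Nothing dominates a2: a1 at M (11>4); a3 at M (11=11).
a3 is not dominated — it holds its own against a1 at U (10>6); a2 at U (10>1).

a1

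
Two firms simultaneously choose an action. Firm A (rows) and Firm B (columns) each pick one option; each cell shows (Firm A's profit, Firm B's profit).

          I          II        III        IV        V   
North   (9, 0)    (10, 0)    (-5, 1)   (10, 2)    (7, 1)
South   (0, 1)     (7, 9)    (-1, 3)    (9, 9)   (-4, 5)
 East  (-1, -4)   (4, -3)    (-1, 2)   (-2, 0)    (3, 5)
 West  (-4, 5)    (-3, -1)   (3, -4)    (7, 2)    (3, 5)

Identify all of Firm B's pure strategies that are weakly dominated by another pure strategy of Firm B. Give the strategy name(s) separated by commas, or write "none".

I, II, III

I: dominated, since V does at least as well everywhere (North: 1>0, South: 5>1, East: 5>-4, West: 5=5).
II: dominated, since IV does at least as well everywhere (North: 2>0, South: 9=9, East: 0>-3, West: 2>-1).
III is weakly dominated by V (North: 1=1, South: 5>3, East: 5>2, West: 5>-4).
IV is not dominated — it holds its own against I at North (2>0); II at North (2>0); III at North (2>1); V at North (2>1).
Nothing dominates V: I at North (1>0); II at North (1>0); III at South (5>3); IV at East (5>0).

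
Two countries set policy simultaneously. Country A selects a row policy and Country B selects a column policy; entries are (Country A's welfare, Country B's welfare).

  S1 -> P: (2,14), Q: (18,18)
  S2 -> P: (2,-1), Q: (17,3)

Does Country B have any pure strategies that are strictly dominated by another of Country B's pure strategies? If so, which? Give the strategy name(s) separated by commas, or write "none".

P: dominated, since Q does at least as well everywhere (S1: 18>14, S2: 3>-1).
Q is not dominated — it holds its own against P at S1 (18>14).

P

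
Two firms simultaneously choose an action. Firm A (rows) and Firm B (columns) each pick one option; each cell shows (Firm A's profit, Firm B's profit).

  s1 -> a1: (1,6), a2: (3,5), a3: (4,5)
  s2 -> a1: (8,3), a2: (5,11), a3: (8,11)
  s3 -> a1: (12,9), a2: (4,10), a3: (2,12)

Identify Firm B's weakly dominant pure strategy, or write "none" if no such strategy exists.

a1 fails to dominate a2 at s2 (3<11).
a2 fails to dominate a1 at s1 (5<6).
a3 fails to dominate a1 at s1 (5<6).
No single strategy dominates all the others.

none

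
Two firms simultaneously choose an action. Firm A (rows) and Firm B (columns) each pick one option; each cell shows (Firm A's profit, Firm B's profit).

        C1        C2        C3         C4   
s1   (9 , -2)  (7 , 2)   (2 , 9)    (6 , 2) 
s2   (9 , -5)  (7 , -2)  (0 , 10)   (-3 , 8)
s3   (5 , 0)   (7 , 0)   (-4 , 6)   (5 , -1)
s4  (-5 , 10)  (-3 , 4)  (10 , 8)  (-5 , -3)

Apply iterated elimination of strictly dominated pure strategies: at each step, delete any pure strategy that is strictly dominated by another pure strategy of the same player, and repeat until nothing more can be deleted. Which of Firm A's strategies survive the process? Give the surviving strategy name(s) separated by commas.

Firm B's strategy C2 is strictly dominated by C3 (s1: 9>2, s2: 10>-2, s3: 6>0, s4: 8>4) and is removed.
For Firm A, s1 strictly dominates s3 on the remaining columns (C1: 9>5, C3: 2>-4, C4: 6>5); eliminate s3.
Column C4 is eliminated: C3 beats it against every remaining row (s1: 9>2, s2: 10>8, s4: 8>-3).
Among the remaining strategies, none is strictly dominated by another pure strategy of the same player, so the elimination stops.
Surviving strategies — Firm A: {s1, s2, s4}; Firm B: {C1, C3}.

s1, s2, s4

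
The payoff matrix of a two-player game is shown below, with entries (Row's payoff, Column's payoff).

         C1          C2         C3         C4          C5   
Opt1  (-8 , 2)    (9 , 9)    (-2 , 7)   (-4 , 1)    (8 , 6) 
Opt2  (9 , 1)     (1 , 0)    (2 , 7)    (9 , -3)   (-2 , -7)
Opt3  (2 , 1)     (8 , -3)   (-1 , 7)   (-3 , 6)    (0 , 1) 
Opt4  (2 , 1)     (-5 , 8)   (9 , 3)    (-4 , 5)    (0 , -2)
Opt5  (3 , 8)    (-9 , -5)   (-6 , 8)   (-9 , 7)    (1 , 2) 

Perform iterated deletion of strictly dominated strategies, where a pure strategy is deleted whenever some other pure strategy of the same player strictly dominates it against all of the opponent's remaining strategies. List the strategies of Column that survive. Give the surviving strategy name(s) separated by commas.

Column C5 is eliminated: C3 beats it against every remaining row (Opt1: 7>6, Opt2: 7>-7, Opt3: 7>1, Opt4: 3>-2, Opt5: 8>2).
For Row, Opt2 strictly dominates Opt5 on the remaining columns (C1: 9>3, C2: 1>-9, C3: 2>-6, C4: 9>-9); eliminate Opt5.
Column's strategy C1 is strictly dominated by C3 (Opt1: 7>2, Opt2: 7>1, Opt3: 7>1, Opt4: 3>1) and is removed.
Among the remaining strategies, none is strictly dominated by another pure strategy of the same player, so the elimination stops.
Surviving strategies — Row: {Opt1, Opt2, Opt3, Opt4}; Column: {C2, C3, C4}.

C2, C3, C4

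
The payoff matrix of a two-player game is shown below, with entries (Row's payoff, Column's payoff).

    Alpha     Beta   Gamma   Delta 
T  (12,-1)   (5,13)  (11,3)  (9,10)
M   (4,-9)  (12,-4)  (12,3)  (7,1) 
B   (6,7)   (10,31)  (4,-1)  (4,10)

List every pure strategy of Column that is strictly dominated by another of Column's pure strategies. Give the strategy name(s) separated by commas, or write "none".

Alpha: dominated, since Beta does at least as well everywhere (T: 13>-1, M: -4>-9, B: 31>7).
Beta: no other strategy beats it everywhere (Alpha at T (13>-1); Gamma at T (13>3); Delta at T (13>10)).
Gamma is not dominated — it holds its own against Alpha at T (3>-1); Beta at M (3>-4); Delta at M (3>1).
Nothing dominates Delta: Alpha at T (10>-1); Beta at M (1>-4); Gamma at T (10>3).

Alpha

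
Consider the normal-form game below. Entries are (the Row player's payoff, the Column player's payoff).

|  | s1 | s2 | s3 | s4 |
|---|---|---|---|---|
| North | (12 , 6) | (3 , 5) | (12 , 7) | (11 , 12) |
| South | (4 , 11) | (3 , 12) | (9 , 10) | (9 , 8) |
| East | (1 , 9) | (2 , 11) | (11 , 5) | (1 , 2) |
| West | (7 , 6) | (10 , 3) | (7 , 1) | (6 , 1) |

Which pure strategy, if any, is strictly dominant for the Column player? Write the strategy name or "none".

s1 fails to dominate s2 at South (11<12).
s2 fails to dominate s1 at North (5<6).
s3 fails to dominate s1 at South (10<11).
s4 fails to dominate s1 at South (8<11).
No single strategy dominates all the others.

none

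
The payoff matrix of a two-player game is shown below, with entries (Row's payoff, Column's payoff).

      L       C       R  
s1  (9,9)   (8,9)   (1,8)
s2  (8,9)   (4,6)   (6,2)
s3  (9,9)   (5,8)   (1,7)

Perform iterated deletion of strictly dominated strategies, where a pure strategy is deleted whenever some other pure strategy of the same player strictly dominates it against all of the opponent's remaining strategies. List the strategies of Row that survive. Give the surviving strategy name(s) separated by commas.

Column's strategy R is strictly dominated by L (s1: 9>8, s2: 9>2, s3: 9>7) and is removed.
Row's strategy s2 is strictly dominated by s1 (L: 9>8, C: 8>4) and is removed.
Among the remaining strategies, none is strictly dominated by another pure strategy of the same player, so the elimination stops.
Surviving strategies — Row: {s1, s3}; Column: {L, C}.

s1, s3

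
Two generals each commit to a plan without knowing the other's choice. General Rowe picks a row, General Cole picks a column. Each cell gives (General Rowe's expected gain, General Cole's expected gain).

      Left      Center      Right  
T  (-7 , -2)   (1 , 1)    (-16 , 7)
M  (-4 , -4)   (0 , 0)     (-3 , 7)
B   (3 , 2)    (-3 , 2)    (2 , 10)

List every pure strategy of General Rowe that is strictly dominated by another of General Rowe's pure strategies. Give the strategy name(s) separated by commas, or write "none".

T is not dominated — it holds its own against M at Center (1>0); B at Center (1>-3).
M: no other strategy beats it everywhere (T at Left (-4>-7); B at Center (0>-3)).
Nothing dominates B: T at Left (3>-7); M at Left (3>-4).

none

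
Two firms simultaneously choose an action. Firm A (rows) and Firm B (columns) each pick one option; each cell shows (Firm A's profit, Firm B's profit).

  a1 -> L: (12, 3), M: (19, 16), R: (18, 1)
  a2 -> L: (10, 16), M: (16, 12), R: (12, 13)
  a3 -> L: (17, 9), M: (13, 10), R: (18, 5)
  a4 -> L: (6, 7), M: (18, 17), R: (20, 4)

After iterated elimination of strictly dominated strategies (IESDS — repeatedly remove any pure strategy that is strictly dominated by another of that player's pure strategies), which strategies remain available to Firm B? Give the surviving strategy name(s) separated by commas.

M

Row a2 is eliminated: a1 beats it against every remaining column (L: 12>10, M: 19>16, R: 18>12).
For Firm B, M strictly dominates L on the remaining rows (a1: 16>3, a3: 10>9, a4: 17>7); eliminate L.
Firm A's strategy a3 is strictly dominated by a4 (M: 18>13, R: 20>18) and is removed.
For Firm B, M strictly dominates R on the remaining rows (a1: 16>1, a4: 17>4); eliminate R.
Firm A's strategy a4 is strictly dominated by a1 (M: 19>18) and is removed.
Among the remaining strategies, none is strictly dominated by another pure strategy of the same player, so the elimination stops.
Surviving strategies — Firm A: {a1}; Firm B: {M}.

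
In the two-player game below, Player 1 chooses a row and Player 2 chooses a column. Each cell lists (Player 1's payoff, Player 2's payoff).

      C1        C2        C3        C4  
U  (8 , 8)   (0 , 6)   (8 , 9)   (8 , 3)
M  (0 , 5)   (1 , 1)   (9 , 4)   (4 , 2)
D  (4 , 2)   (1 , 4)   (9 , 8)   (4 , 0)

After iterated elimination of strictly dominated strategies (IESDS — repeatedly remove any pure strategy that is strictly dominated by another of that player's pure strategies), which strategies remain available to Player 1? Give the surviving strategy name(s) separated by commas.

U, M, D

Player 2's strategy C2 is strictly dominated by C3 (U: 9>6, M: 4>1, D: 8>4) and is removed.
Column C4 is eliminated: C1 beats it against every remaining row (U: 8>3, M: 5>2, D: 2>0).
Among the remaining strategies, none is strictly dominated by another pure strategy of the same player, so the elimination stops.
Surviving strategies — Player 1: {U, M, D}; Player 2: {C1, C3}.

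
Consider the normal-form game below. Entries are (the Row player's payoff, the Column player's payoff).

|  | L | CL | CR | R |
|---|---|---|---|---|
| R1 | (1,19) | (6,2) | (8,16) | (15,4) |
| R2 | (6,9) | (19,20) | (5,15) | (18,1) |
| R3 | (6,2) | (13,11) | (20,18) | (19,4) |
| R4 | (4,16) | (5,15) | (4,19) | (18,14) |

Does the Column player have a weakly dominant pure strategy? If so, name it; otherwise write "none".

L fails to dominate CL at R2 (9<20).
CL fails to dominate L at R1 (2<19).
CR fails to dominate L at R1 (16<19).
R fails to dominate L at R1 (4<19).
No single strategy dominates all the others.

none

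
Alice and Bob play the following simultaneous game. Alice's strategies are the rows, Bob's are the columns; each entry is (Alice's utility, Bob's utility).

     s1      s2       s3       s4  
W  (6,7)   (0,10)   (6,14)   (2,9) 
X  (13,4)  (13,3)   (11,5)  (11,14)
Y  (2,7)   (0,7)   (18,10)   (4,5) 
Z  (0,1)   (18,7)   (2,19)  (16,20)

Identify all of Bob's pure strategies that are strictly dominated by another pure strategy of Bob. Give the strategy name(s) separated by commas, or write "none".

s3 strictly dominates s1 — W: 14>7, X: 5>4, Y: 10>7, Z: 19>1.
s2: dominated, since s3 does at least as well everywhere (W: 14>10, X: 5>3, Y: 10>7, Z: 19>7).
Nothing dominates s3: s1 at W (14>7); s2 at W (14>10); s4 at W (14>9).
s4: no other strategy beats it everywhere (s1 at W (9>7); s2 at X (14>3); s3 at X (14>5)).

s1, s2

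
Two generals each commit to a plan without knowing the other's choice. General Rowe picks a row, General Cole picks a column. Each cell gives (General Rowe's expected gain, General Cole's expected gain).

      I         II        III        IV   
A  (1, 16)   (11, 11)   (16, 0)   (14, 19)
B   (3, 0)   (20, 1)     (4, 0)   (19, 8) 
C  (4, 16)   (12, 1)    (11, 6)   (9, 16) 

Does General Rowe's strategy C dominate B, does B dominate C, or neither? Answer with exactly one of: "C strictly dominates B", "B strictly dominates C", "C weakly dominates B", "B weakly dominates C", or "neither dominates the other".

neither dominates the other

C's payoffs vs B's, by General Cole's action — I: 4>3, II: 12<20, III: 11>4, IV: 9<19.
C does better at I, III but worse at II, IV; neither strategy dominates the other.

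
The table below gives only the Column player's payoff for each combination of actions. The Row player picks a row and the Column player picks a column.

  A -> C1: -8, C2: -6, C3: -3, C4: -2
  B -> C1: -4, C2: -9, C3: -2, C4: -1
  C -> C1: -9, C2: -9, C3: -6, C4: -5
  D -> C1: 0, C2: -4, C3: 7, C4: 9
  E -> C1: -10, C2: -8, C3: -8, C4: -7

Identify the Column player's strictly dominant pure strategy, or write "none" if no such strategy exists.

C4

C4 vs C1: A: -2>-8, B: -1>-4, C: -5>-9, D: 9>0, E: -7>-10.
C4 vs C2: A: -2>-6, B: -1>-9, C: -5>-9, D: 9>-4, E: -7>-8.
C4 vs C3: A: -2>-3, B: -1>-2, C: -5>-6, D: 9>7, E: -7>-8.
C4 strictly beats every other strategy against every opponent action, so it is strictly dominant.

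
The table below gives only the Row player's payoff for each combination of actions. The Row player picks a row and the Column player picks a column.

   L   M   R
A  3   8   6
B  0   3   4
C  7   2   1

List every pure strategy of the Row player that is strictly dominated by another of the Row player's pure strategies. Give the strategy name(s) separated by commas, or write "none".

A: no other strategy beats it everywhere (B at L (3>0); C at M (8>2)).
A strictly dominates B — L: 3>0, M: 8>3, R: 6>4.
Nothing dominates C: A at L (7>3); B at L (7>0).

B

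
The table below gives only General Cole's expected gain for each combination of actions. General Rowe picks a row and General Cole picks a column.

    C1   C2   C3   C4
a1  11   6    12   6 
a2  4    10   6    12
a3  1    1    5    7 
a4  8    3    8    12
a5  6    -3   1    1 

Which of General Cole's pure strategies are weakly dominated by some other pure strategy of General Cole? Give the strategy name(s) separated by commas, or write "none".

C2

Nothing dominates C1: C2 at a1 (11>6); C3 at a5 (6>1); C4 at a1 (11>6).
C2: dominated, since C4 does at least as well everywhere (a1: 6=6, a2: 12>10, a3: 7>1, a4: 12>3, a5: 1>-3).
Nothing dominates C3: C1 at a1 (12>11); C2 at a1 (12>6); C4 at a1 (12>6).
C4 is not dominated — it holds its own against C1 at a2 (12>4); C2 at a2 (12>10); C3 at a2 (12>6).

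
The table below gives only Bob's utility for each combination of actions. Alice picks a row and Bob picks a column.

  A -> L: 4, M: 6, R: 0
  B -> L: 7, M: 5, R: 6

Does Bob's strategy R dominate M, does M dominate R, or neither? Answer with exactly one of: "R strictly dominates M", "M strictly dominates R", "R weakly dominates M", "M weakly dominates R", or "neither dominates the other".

neither dominates the other

R's payoffs vs M's, by Alice's action — A: 0<6, B: 6>5.
R does better at B but worse at A; neither strategy dominates the other.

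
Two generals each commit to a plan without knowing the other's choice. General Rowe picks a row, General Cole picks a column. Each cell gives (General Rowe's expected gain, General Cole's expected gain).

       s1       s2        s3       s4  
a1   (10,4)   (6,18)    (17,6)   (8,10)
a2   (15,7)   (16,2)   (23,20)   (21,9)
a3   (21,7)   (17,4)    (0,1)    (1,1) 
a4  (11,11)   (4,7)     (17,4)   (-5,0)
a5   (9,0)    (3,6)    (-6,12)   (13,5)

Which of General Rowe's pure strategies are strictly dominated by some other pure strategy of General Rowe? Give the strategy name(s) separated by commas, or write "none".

a2 strictly dominates a1 — s1: 15>10, s2: 16>6, s3: 23>17, s4: 21>8.
Nothing dominates a2: a1 at s1 (15>10); a3 at s3 (23>0); a4 at s1 (15>11); a5 at s1 (15>9).
a3 is not dominated — it holds its own against a1 at s1 (21>10); a2 at s1 (21>15); a4 at s1 (21>11); a5 at s1 (21>9).
a4: dominated, since a2 does at least as well everywhere (s1: 15>11, s2: 16>4, s3: 23>17, s4: 21>-5).
a2 strictly dominates a5 — s1: 15>9, s2: 16>3, s3: 23>-6, s4: 21>13.

a1, a4, a5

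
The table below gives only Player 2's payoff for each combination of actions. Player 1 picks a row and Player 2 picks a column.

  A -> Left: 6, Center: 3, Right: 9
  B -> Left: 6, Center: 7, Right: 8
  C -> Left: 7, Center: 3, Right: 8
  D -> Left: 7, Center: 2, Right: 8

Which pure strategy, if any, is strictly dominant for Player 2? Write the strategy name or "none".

Right vs Left: A: 9>6, B: 8>6, C: 8>7, D: 8>7.
Right vs Center: A: 9>3, B: 8>7, C: 8>3, D: 8>2.
Right strictly beats every other strategy against every opponent action, so it is strictly dominant.

Right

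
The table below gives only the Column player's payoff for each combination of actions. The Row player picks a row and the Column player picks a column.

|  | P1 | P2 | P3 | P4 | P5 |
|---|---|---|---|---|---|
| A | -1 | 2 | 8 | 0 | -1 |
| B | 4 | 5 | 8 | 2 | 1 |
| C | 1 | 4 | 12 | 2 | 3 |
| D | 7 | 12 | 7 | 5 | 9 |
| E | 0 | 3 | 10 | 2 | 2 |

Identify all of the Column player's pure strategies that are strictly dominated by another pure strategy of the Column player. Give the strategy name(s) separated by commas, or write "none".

P2 strictly dominates P1 — A: 2>-1, B: 5>4, C: 4>1, D: 12>7, E: 3>0.
P2 is not dominated — it holds its own against P1 at A (2>-1); P3 at D (12>7); P4 at A (2>0); P5 at A (2>-1).
P3: no other strategy beats it everywhere (P1 at A (8>-1); P2 at A (8>2); P4 at A (8>0); P5 at A (8>-1)).
P2 strictly dominates P4 — A: 2>0, B: 5>2, C: 4>2, D: 12>5, E: 3>2.
P5 is strictly dominated by P2 (A: 2>-1, B: 5>1, C: 4>3, D: 12>9, E: 3>2).

P1, P4, P5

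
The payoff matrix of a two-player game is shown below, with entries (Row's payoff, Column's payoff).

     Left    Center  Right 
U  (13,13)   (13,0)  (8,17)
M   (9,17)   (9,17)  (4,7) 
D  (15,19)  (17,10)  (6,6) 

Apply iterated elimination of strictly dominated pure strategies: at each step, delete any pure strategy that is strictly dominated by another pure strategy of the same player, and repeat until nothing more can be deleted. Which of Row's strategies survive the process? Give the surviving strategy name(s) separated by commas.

U, D

For Row, U strictly dominates M on the remaining columns (Left: 13>9, Center: 13>9, Right: 8>4); eliminate M.
Column Center is eliminated: Left beats it against every remaining row (U: 13>0, D: 19>10).
Among the remaining strategies, none is strictly dominated by another pure strategy of the same player, so the elimination stops.
Surviving strategies — Row: {U, D}; Column: {Left, Right}.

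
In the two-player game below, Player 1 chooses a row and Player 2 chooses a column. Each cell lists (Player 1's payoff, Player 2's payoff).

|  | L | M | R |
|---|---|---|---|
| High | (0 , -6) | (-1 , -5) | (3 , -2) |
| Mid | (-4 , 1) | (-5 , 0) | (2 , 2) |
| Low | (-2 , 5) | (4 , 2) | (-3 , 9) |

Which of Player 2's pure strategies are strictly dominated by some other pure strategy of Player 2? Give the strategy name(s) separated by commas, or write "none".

L is strictly dominated by R (High: -2>-6, Mid: 2>1, Low: 9>5).
R strictly dominates M — High: -2>-5, Mid: 2>0, Low: 9>2.
R is not dominated — it holds its own against L at High (-2>-6); M at High (-2>-5).

L, M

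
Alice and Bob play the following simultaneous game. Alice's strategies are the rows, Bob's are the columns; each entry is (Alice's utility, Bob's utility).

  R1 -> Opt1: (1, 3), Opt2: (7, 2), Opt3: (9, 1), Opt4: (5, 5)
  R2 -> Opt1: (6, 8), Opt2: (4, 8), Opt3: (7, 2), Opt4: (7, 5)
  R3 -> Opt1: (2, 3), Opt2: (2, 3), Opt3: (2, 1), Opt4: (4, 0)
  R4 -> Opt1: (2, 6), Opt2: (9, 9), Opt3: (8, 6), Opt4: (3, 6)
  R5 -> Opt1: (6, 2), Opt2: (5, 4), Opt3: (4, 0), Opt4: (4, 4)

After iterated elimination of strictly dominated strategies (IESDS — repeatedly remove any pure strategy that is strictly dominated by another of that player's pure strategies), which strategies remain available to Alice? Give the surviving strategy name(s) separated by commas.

For Alice, R2 strictly dominates R3 on the remaining columns (Opt1: 6>2, Opt2: 4>2, Opt3: 7>2, Opt4: 7>4); eliminate R3.
For Bob, Opt2 strictly dominates Opt3 on the remaining rows (R1: 2>1, R2: 8>2, R4: 9>6, R5: 4>0); eliminate Opt3.
Among the remaining strategies, none is strictly dominated by another pure strategy of the same player, so the elimination stops.
Surviving strategies — Alice: {R1, R2, R4, R5}; Bob: {Opt1, Opt2, Opt4}.

R1, R2, R4, R5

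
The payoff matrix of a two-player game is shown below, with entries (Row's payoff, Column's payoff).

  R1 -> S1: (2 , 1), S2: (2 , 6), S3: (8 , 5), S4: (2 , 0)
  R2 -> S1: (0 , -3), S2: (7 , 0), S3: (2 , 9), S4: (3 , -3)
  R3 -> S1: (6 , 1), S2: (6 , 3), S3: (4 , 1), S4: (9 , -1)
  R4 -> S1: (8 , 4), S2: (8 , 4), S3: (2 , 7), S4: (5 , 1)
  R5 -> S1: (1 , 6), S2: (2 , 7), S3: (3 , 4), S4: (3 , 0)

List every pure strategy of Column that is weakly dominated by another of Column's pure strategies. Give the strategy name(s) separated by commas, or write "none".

S1, S4

S1: dominated, since S2 does at least as well everywhere (R1: 6>1, R2: 0>-3, R3: 3>1, R4: 4=4, R5: 7>6).
Nothing dominates S2: S1 at R1 (6>1); S3 at R1 (6>5); S4 at R1 (6>0).
S3: no other strategy beats it everywhere (S1 at R1 (5>1); S2 at R2 (9>0); S4 at R1 (5>0)).
S4 is weakly dominated by S1 (R1: 1>0, R2: -3=-3, R3: 1>-1, R4: 4>1, R5: 6>0).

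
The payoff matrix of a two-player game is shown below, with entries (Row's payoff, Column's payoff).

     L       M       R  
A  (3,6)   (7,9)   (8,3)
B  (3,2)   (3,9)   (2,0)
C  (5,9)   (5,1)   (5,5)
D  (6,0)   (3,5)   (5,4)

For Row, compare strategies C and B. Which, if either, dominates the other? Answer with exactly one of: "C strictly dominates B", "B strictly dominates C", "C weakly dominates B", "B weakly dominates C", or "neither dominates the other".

C strictly dominates B

C's payoffs vs B's, by Column's action — L: 5>3, M: 5>3, R: 5>2.
C gives a strictly higher payoff against each choice by Column, so C strictly dominates B.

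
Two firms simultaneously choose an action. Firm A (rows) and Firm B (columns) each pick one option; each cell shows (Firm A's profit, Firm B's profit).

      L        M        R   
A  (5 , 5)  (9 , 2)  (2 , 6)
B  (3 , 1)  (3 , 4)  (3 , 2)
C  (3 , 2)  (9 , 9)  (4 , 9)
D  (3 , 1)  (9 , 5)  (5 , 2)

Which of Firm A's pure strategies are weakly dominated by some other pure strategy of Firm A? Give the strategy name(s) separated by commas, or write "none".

Nothing dominates A: B at L (5>3); C at L (5>3); D at L (5>3).
B: dominated, since C does at least as well everywhere (L: 3=3, M: 9>3, R: 4>3).
C is weakly dominated by D (L: 3=3, M: 9=9, R: 5>4).
D: no other strategy beats it everywhere (A at R (5>2); B at M (9>3); C at R (5>4)).

B, C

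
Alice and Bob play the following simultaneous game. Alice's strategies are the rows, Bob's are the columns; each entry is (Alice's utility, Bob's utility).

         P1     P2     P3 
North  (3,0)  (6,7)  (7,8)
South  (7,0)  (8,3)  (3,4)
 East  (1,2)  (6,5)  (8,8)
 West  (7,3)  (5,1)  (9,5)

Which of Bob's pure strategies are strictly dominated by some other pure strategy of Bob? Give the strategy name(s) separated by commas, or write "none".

P1 is strictly dominated by P3 (North: 8>0, South: 4>0, East: 8>2, West: 5>3).
P2: dominated, since P3 does at least as well everywhere (North: 8>7, South: 4>3, East: 8>5, West: 5>1).
P3 is not dominated — it holds its own against P1 at North (8>0); P2 at North (8>7).

P1, P2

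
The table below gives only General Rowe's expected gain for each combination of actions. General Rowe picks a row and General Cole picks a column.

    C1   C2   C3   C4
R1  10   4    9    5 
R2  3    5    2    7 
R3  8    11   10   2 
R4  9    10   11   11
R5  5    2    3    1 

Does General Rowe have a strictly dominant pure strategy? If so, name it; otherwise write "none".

none

R1 fails to dominate R2 at C2 (4<5).
R2 fails to dominate R1 at C1 (3<10).
R3 fails to dominate R1 at C1 (8<10).
R4 fails to dominate R1 at C1 (9<10).
R5 fails to dominate R1 at C1 (5<10).
No single strategy dominates all the others.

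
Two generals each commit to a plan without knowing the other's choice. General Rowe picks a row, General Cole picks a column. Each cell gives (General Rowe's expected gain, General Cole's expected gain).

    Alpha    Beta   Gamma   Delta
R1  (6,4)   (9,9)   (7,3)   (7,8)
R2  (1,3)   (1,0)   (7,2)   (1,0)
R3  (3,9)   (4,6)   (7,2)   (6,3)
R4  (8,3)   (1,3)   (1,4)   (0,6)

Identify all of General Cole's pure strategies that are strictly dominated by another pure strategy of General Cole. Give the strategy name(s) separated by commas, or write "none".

none

Alpha: no other strategy beats it everywhere (Beta at R2 (3>0); Gamma at R1 (4>3); Delta at R2 (3>0)).
Beta: no other strategy beats it everywhere (Alpha at R1 (9>4); Gamma at R1 (9>3); Delta at R1 (9>8)).
Gamma is not dominated — it holds its own against Alpha at R4 (4>3); Beta at R2 (2>0); Delta at R2 (2>0).
Delta: no other strategy beats it everywhere (Alpha at R1 (8>4); Beta at R2 (0=0); Gamma at R1 (8>3)).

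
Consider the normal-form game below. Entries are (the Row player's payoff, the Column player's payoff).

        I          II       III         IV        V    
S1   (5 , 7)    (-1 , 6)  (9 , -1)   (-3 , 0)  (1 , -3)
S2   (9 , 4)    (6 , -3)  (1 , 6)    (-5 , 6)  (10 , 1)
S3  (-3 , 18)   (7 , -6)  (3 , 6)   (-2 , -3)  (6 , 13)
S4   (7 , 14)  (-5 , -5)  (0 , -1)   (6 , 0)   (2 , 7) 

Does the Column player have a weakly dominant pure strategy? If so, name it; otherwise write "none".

I fails to dominate III at S2 (4<6).
II fails to dominate I at S1 (6<7).
III fails to dominate I at S1 (-1<7).
IV fails to dominate I at S1 (0<7).
V fails to dominate I at S1 (-3<7).
No single strategy dominates all the others.

none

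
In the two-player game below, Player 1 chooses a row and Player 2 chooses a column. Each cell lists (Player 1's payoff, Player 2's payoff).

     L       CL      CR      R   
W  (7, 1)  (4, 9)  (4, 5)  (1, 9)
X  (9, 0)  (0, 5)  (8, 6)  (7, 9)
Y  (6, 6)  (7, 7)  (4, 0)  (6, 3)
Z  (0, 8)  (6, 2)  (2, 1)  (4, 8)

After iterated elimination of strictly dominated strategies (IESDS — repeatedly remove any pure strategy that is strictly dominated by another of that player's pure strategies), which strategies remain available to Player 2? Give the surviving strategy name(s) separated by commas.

For Player 1, Y strictly dominates Z on the remaining columns (L: 6>0, CL: 7>6, CR: 4>2, R: 6>4); eliminate Z.
Column L is eliminated: CL beats it against every remaining row (W: 9>1, X: 5>0, Y: 7>6).
For Player 2, R strictly dominates CR on the remaining rows (W: 9>5, X: 9>6, Y: 3>0); eliminate CR.
Player 1's strategy W is strictly dominated by Y (CL: 7>4, R: 6>1) and is removed.
Among the remaining strategies, none is strictly dominated by another pure strategy of the same player, so the elimination stops.
Surviving strategies — Player 1: {X, Y}; Player 2: {CL, R}.

CL, R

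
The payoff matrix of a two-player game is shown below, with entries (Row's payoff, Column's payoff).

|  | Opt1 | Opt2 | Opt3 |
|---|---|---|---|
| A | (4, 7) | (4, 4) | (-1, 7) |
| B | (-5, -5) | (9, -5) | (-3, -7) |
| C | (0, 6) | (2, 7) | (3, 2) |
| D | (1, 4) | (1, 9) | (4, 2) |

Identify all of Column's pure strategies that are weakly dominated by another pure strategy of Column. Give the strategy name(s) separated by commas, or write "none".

Opt1: no other strategy beats it everywhere (Opt2 at A (7>4); Opt3 at B (-5>-7)).
Opt2: no other strategy beats it everywhere (Opt1 at C (7>6); Opt3 at B (-5>-7)).
Opt3: dominated, since Opt1 does at least as well everywhere (A: 7=7, B: -5>-7, C: 6>2, D: 4>2).

Opt3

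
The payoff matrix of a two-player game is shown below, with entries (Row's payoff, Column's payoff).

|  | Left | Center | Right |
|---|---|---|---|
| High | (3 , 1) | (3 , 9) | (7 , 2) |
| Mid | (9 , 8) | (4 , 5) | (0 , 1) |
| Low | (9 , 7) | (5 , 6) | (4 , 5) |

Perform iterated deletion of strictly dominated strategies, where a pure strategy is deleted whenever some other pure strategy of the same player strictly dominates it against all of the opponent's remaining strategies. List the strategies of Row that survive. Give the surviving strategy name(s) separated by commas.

Mid, Low

For Column, Center strictly dominates Right on the remaining rows (High: 9>2, Mid: 5>1, Low: 6>5); eliminate Right.
Row's strategy High is strictly dominated by Mid (Left: 9>3, Center: 4>3) and is removed.
Column's strategy Center is strictly dominated by Left (Mid: 8>5, Low: 7>6) and is removed.
Among the remaining strategies, none is strictly dominated by another pure strategy of the same player, so the elimination stops.
Surviving strategies — Row: {Mid, Low}; Column: {Left}.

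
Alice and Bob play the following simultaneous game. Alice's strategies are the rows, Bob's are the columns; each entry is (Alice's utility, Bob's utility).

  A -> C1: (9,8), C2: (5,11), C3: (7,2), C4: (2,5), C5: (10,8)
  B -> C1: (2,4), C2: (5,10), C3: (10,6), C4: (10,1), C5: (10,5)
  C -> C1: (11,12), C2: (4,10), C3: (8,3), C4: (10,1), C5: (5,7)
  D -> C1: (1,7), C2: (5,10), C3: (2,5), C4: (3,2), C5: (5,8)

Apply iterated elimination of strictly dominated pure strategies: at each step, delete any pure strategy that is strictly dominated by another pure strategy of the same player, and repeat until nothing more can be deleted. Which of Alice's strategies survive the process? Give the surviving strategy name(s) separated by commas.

A, B, C, D

Column C3 is eliminated: C2 beats it against every remaining row (A: 11>2, B: 10>6, C: 10>3, D: 10>5).
Bob's strategy C4 is strictly dominated by C1 (A: 8>5, B: 4>1, C: 12>1, D: 7>2) and is removed.
Bob's strategy C5 is strictly dominated by C2 (A: 11>8, B: 10>5, C: 10>7, D: 10>8) and is removed.
Among the remaining strategies, none is strictly dominated by another pure strategy of the same player, so the elimination stops.
Surviving strategies — Alice: {A, B, C, D}; Bob: {C1, C2}.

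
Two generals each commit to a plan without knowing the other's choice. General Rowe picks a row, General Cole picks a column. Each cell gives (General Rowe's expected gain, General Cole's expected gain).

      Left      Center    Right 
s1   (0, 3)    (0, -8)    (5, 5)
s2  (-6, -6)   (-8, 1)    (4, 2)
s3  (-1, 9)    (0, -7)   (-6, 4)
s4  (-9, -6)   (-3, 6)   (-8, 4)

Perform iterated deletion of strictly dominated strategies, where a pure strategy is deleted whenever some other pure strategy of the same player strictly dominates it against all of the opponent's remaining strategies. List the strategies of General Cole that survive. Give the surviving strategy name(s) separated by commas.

For General Rowe, s1 strictly dominates s2 on the remaining columns (Left: 0>-6, Center: 0>-8, Right: 5>4); eliminate s2.
General Rowe's strategy s4 is strictly dominated by s1 (Left: 0>-9, Center: 0>-3, Right: 5>-8) and is removed.
For General Cole, Left strictly dominates Center on the remaining rows (s1: 3>-8, s3: 9>-7); eliminate Center.
General Rowe's strategy s3 is strictly dominated by s1 (Left: 0>-1, Right: 5>-6) and is removed.
General Cole's strategy Left is strictly dominated by Right (s1: 5>3) and is removed.
Among the remaining strategies, none is strictly dominated by another pure strategy of the same player, so the elimination stops.
Surviving strategies — General Rowe: {s1}; General Cole: {Right}.

Right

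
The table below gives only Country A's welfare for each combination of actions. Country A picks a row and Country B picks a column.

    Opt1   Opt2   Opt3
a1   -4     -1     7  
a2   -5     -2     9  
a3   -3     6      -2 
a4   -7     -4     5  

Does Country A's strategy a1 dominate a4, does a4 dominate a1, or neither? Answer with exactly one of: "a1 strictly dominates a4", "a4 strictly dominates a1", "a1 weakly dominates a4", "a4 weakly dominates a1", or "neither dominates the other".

a1's payoffs vs a4's, by Country B's action — Opt1: -4>-7, Opt2: -1>-4, Opt3: 7>5.
Every comparison favours a1, so a1 strictly dominates a4.

a1 strictly dominates a4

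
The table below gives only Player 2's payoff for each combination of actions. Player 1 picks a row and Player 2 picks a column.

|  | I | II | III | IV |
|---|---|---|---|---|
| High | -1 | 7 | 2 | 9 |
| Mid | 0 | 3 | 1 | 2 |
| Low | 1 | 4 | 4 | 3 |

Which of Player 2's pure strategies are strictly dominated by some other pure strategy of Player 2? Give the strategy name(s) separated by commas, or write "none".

II strictly dominates I — High: 7>-1, Mid: 3>0, Low: 4>1.
II: no other strategy beats it everywhere (I at High (7>-1); III at High (7>2); IV at Mid (3>2)).
III: no other strategy beats it everywhere (I at High (2>-1); II at Low (4=4); IV at Low (4>3)).
IV is not dominated — it holds its own against I at High (9>-1); II at High (9>7); III at High (9>2).

I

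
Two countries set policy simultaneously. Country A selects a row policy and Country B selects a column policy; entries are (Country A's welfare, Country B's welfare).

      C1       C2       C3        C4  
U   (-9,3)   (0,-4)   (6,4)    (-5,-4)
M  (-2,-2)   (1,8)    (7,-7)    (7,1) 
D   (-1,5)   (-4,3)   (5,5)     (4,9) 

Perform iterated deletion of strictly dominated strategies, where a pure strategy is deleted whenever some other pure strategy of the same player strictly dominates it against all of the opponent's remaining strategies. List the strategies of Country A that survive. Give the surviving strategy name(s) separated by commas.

M

Country A's strategy U is strictly dominated by M (C1: -2>-9, C2: 1>0, C3: 7>6, C4: 7>-5) and is removed.
For Country B, C4 strictly dominates C1 on the remaining rows (M: 1>-2, D: 9>5); eliminate C1.
For Country A, M strictly dominates D on the remaining columns (C2: 1>-4, C3: 7>5, C4: 7>4); eliminate D.
Country B's strategy C3 is strictly dominated by C2 (M: 8>-7) and is removed.
Column C4 is eliminated: C2 beats it against every remaining row (M: 8>1).
Among the remaining strategies, none is strictly dominated by another pure strategy of the same player, so the elimination stops.
Surviving strategies — Country A: {M}; Country B: {C2}.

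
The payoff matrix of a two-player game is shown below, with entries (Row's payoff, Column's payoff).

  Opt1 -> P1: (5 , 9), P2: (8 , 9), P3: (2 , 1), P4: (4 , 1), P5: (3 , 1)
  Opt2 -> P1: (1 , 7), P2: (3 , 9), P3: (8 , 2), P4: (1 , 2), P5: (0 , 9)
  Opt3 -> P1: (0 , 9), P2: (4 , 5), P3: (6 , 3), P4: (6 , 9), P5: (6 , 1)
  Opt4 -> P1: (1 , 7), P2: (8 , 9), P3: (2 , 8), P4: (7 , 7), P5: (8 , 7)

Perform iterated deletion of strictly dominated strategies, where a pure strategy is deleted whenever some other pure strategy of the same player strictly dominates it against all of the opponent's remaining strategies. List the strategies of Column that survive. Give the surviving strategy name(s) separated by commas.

Column P3 is eliminated: P2 beats it against every remaining row (Opt1: 9>1, Opt2: 9>2, Opt3: 5>3, Opt4: 9>8).
For Row, Opt1 strictly dominates Opt2 on the remaining columns (P1: 5>1, P2: 8>3, P4: 4>1, P5: 3>0); eliminate Opt2.
Row's strategy Opt3 is strictly dominated by Opt4 (P1: 1>0, P2: 8>4, P4: 7>6, P5: 8>6) and is removed.
Column's strategy P4 is strictly dominated by P2 (Opt1: 9>1, Opt4: 9>7) and is removed.
For Column, P2 strictly dominates P5 on the remaining rows (Opt1: 9>1, Opt4: 9>7); eliminate P5.
Among the remaining strategies, none is strictly dominated by another pure strategy of the same player, so the elimination stops.
Surviving strategies — Row: {Opt1, Opt4}; Column: {P1, P2}.

P1, P2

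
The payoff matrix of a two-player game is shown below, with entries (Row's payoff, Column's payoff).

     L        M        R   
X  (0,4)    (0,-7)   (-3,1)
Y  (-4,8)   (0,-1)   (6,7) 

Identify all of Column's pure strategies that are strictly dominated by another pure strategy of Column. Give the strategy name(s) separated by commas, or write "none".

M, R

L is not dominated — it holds its own against M at X (4>-7); R at X (4>1).
M is strictly dominated by L (X: 4>-7, Y: 8>-1).
L strictly dominates R — X: 4>1, Y: 8>7.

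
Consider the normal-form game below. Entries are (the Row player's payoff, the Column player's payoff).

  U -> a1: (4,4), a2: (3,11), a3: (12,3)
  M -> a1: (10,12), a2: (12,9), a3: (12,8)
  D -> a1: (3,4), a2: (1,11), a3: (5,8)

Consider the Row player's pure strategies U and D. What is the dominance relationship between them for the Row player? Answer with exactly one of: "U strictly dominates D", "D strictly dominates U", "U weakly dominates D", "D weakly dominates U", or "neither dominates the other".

U's payoffs vs D's, by the Column player's action — a1: 4>3, a2: 3>1, a3: 12>5.
Every comparison favours U, so U strictly dominates D.

U strictly dominates D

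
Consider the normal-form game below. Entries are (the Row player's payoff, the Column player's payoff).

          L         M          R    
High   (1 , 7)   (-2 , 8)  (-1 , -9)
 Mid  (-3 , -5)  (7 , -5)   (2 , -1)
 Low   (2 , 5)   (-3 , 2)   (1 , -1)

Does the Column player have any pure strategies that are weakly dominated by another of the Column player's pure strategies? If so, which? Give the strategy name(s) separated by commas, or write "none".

none

L is not dominated — it holds its own against M at Low (5>2); R at High (7>-9).
Nothing dominates M: L at High (8>7); R at High (8>-9).
Nothing dominates R: L at Mid (-1>-5); M at Mid (-1>-5).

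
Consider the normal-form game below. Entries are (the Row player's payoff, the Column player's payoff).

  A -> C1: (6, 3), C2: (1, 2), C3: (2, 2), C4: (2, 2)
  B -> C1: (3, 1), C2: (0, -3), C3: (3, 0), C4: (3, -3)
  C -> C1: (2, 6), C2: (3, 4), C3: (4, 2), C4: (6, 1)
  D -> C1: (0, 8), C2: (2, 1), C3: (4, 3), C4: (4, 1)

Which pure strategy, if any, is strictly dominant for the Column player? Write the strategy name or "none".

C1

C1 vs C2: A: 3>2, B: 1>-3, C: 6>4, D: 8>1.
C1 vs C3: A: 3>2, B: 1>0, C: 6>2, D: 8>3.
C1 vs C4: A: 3>2, B: 1>-3, C: 6>1, D: 8>1.
C1 strictly beats every other strategy against every opponent action, so it is strictly dominant.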